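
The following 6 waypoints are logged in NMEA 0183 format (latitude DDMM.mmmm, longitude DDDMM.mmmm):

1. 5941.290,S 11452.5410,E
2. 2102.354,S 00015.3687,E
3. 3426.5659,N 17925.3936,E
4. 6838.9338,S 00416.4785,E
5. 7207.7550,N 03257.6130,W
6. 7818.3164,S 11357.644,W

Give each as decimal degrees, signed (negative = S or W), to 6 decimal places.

Point 1:
  Latitude: split at 2 digits → 59° and 41.29′; 59 + 41.29/60 = 59.6881667
  S → negative
  Longitude: degrees = first 3 digits = 114, minutes = 52.541; 114 + 52.541/60 = 114.8756833
  E → positive
Point 2:
  Latitude: split at 2 digits → 21° and 2.354′; 21 + 2.354/60 = 21.0392333
  S ⇒ negate
  Longitude: degrees = first 3 digits = 0, minutes = 15.3687; 0 + 15.3687/60 = 0.2561450
  E → positive
Point 3:
  Latitude: degrees = first 2 digits = 34, minutes = 26.5659; 34 + 26.5659/60 = 34.4427650
  N ⇒ keep positive
  λ: degrees = first 3 digits = 179, minutes = 25.3936; 179 + 25.3936/60 = 179.4232267
  E ⇒ keep positive
Point 4:
  Latitude: degrees = first 2 digits = 68, minutes = 38.9338; 68 + 38.9338/60 = 68.6488967
  S → negative
  Lon: split at 3 digits → 004° and 16.4785′; 4 + 16.4785/60 = 4.2746417
  E ⇒ keep positive
Point 5:
  Latitude: split at 2 digits → 72° and 7.755′; 72 + 7.755/60 = 72.1292500
  N → positive
  λ: split at 3 digits → 032° and 57.613′; 32 + 57.613/60 = 32.9602167
  W → negative
Point 6:
  Lat: split at 2 digits → 78° and 18.3164′; 78 + 18.3164/60 = 78.3052733
  S ⇒ negate
  Lon: degrees = first 3 digits = 113, minutes = 57.644; 113 + 57.644/60 = 113.9607333
  W ⇒ negate

1. -59.688167, 114.875683
2. -21.039233, 0.256145
3. 34.442765, 179.423227
4. -68.648897, 4.274642
5. 72.129250, -32.960217
6. -78.305273, -113.960733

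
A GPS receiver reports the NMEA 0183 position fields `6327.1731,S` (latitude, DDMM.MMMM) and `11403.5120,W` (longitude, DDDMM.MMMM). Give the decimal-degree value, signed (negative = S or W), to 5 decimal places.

φ: split at 2 digits → 63° and 27.1731′; 63 + 27.1731/60 = 63.452885
S ⇒ negate
Longitude: split at 3 digits → 114° and 3.512′; 114 + 3.512/60 = 114.058533
W ⇒ negate

-63.45289, -114.05853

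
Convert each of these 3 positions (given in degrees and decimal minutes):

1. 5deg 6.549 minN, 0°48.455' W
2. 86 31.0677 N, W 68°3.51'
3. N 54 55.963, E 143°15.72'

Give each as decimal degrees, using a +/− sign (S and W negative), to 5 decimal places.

Point 1:
  φ: 5 + 6.549/60 = 5.109150
  N ⇒ keep positive
  λ: 0 + 48.455/60 = 0.807583
  W ⇒ negate
Point 2:
  φ: 86 + 31.0677/60 = 86.517795
  N ⇒ keep positive
  Lon: 68 + 3.51/60 = 68.058500
  hemisphere W, so the sign is −
Point 3:
  Lat: 54 + 55.963/60 = 54.932717
  N → positive
  Lon: 15.72′ = 0.262000°; total 143.262000
  E → positive

1. 5.10915, -0.80758
2. 86.51780, -68.05850
3. 54.93272, 143.26200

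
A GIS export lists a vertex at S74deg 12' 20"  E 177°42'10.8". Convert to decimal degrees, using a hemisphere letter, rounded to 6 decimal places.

φ: 74 + 12/60 + 20/3600 = 74.2055556
λ: 177° + 42/60 + 10.8/3600 = 177 + 0.700000 + 0.003000 = 177.7030000

74.205556° S, 177.703000° E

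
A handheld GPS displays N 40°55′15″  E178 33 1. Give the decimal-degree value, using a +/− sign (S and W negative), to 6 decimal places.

φ: 40° + 55/60 + 15/3600 = 40 + 0.916667 + 0.004167 = 40.9208333
N ⇒ keep positive
λ: 178° + 33/60 + 1/3600 = 178 + 0.550000 + 0.000278 = 178.5502778
E → positive

40.920833, 178.550278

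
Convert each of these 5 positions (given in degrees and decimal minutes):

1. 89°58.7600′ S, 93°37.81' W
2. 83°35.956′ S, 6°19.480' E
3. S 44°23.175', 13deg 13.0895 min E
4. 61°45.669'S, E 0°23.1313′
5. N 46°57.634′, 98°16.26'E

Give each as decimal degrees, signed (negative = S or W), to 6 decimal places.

1. -89.979333, -93.630167
2. -83.599267, 6.324667
3. -44.386250, 13.218158
4. -61.761150, 0.385522
5. 46.960567, 98.271000

Point 1:
  Lat: 58.76′ = 0.979333°; total 89.9793333
  S ⇒ negate
  λ: 93 + 37.81/60 = 93.6301667
  W → negative
Point 2:
  Latitude: 83 + 35.956/60 = 83.5992667
  S ⇒ negate
  Lon: 6 + 19.48/60 = 6.3246667
  E → positive
Point 3:
  φ: 23.175′ = 0.386250°; total 44.3862500
  hemisphere S, so the sign is −
  Longitude: 13 + 13.0895/60 = 13.2181583
  E → positive
Point 4:
  Lat: 61 + 45.669/60 = 61.7611500
  S → negative
  λ: 0 + 23.1313/60 = 0.3855217
  E ⇒ keep positive
Point 5:
  Lat: 57.634′ = 0.960567°; total 46.9605667
  N ⇒ keep positive
  Longitude: 16.26′ = 0.271000°; total 98.2710000
  E ⇒ keep positive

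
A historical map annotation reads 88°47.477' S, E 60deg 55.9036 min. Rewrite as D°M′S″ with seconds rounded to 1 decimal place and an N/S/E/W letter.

Lat: 47.47700′ → 47′ and 0.47700 × 60 = 28.620″
λ: fractional minutes 0.90360 × 60 = 54.216″

88°47′28.6″ S, 60°55′54.2″ E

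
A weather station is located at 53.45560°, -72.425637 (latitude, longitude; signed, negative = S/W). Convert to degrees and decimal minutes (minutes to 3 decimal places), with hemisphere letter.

53° 27.336′ N, 72° 25.538′ W

Latitude: fractional part 0.455600 → 27.33600 minutes
Longitude is negative → W; |value| = 72.425637
Longitude: fractional part 0.425637 → 25.53822 minutes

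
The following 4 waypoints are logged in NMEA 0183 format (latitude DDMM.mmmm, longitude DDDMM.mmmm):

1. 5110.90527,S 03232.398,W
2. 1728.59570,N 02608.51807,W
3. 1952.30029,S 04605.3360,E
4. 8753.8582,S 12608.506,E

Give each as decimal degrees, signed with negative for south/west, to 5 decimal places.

1. -51.18175, -32.53997
2. 17.47660, -26.14197
3. -19.87167, 46.08893
4. -87.89764, 126.14177

Point 1:
  Lat: degrees = first 2 digits = 51, minutes = 10.90527; 51 + 10.90527/60 = 51.181755
  hemisphere S, so the sign is −
  λ: split at 3 digits → 032° and 32.398′; 32 + 32.398/60 = 32.539967
  W → negative
Point 2:
  Latitude: degrees = first 2 digits = 17, minutes = 28.5957; 17 + 28.5957/60 = 17.476595
  N ⇒ keep positive
  Lon: split at 3 digits → 026° and 8.51807′; 26 + 8.51807/60 = 26.141968
  hemisphere W, so the sign is −
Point 3:
  Latitude: degrees = first 2 digits = 19, minutes = 52.30029; 19 + 52.30029/60 = 19.871672
  hemisphere S, so the sign is −
  Longitude: degrees = first 3 digits = 46, minutes = 5.336; 46 + 5.336/60 = 46.088933
  E → positive
Point 4:
  Lat: split at 2 digits → 87° and 53.8582′; 87 + 53.8582/60 = 87.897637
  hemisphere S, so the sign is −
  λ: split at 3 digits → 126° and 8.506′; 126 + 8.506/60 = 126.141767
  E ⇒ keep positive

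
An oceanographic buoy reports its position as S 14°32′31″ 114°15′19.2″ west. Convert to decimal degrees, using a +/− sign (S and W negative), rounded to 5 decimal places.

Latitude: 14° + 32/60 + 31/3600 = 14 + 0.533333 + 0.008611 = 14.541944
S → negative
Longitude: 114° + 15/60 + 19.2/3600 = 114 + 0.250000 + 0.005333 = 114.255333
hemisphere W, so the sign is −

-14.54194, -114.25533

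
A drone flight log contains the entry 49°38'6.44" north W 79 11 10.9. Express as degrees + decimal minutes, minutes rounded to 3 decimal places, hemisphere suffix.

φ: 38 + 6.44/60 = 38.10733′
λ: seconds/60 = 0.18167; minutes = 11 + 0.18167 = 11.18167

49° 38.107′ N, 79° 11.182′ W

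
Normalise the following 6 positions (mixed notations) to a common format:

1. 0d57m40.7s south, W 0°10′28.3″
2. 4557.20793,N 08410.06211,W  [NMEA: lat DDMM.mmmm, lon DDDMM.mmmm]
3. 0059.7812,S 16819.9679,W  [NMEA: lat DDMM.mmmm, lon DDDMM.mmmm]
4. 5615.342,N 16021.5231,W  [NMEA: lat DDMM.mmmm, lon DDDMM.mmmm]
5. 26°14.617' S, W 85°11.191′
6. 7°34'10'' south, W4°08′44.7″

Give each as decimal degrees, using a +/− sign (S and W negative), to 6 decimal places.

Point 1:
  Lat: 57′ + 40.7″ = 57.67833′; 0 + 57.67833/60 = 0.9613056
  S → negative
  Lon: 10′ + 28.3″ = 10.47167′; 0 + 10.47167/60 = 0.1745278
  W ⇒ negate
Point 2:
  φ: split at 2 digits → 45° and 57.20793′; 45 + 57.20793/60 = 45.9534655
  N ⇒ keep positive
  Longitude: degrees = first 3 digits = 84, minutes = 10.06211; 84 + 10.06211/60 = 84.1677018
  W → negative
Point 3:
  Lat: split at 2 digits → 00° and 59.7812′; 0 + 59.7812/60 = 0.9963533
  hemisphere S, so the sign is −
  λ: degrees = first 3 digits = 168, minutes = 19.9679; 168 + 19.9679/60 = 168.3327983
  hemisphere W, so the sign is −
Point 4:
  Lat: split at 2 digits → 56° and 15.342′; 56 + 15.342/60 = 56.2557000
  N → positive
  Lon: split at 3 digits → 160° and 21.5231′; 160 + 21.5231/60 = 160.3587183
  W → negative
Point 5:
  Latitude: 26 + 14.617/60 = 26.2436167
  S ⇒ negate
  λ: 11.191′ = 0.186517°; total 85.1865167
  hemisphere W, so the sign is −
Point 6:
  Lat: 7° + 34/60 + 10/3600 = 7 + 0.566667 + 0.002778 = 7.5694444
  hemisphere S, so the sign is −
  Lon: 8′ + 44.7″ = 8.74500′; 4 + 8.74500/60 = 4.1457500
  W ⇒ negate

1. -0.961306, -0.174528
2. 45.953466, -84.167702
3. -0.996353, -168.332798
4. 56.255700, -160.358718
5. -26.243617, -85.186517
6. -7.569444, -4.145750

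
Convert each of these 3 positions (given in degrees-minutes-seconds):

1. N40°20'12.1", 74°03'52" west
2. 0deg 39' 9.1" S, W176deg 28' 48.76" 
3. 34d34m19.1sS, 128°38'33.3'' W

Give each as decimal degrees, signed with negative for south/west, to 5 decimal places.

1. 40.33669, -74.06444
2. -0.65253, -176.48021
3. -34.57197, -128.64258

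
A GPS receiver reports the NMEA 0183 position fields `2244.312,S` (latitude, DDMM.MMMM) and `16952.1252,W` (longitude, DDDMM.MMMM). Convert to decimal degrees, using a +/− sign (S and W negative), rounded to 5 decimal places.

Lat: split at 2 digits → 22° and 44.312′; 22 + 44.312/60 = 22.738533
hemisphere S, so the sign is −
Longitude: split at 3 digits → 169° and 52.1252′; 169 + 52.1252/60 = 169.868753
W → negative

-22.73853, -169.86875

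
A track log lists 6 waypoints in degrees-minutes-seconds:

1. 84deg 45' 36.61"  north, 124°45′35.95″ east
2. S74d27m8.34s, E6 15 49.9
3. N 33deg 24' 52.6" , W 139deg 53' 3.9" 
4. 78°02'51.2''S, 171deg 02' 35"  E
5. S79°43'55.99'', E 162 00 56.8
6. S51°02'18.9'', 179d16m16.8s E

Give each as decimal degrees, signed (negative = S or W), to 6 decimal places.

1. 84.760169, 124.759986
2. -74.452317, 6.263861
3. 33.414611, -139.884417
4. -78.047556, 171.043056
5. -79.732219, 162.015778
6. -51.038583, 179.271333

Point 1:
  φ: 84° + 45/60 + 36.61/3600 = 84 + 0.750000 + 0.010169 = 84.7601694
  N ⇒ keep positive
  Lon: 124° + 45/60 + 35.95/3600 = 124 + 0.750000 + 0.009986 = 124.7599861
  E → positive
Point 2:
  φ: 27′ + 8.34″ = 27.13900′; 74 + 27.13900/60 = 74.4523167
  S → negative
  Longitude: 6° + 15/60 + 49.9/3600 = 6 + 0.250000 + 0.013861 = 6.2638611
  E ⇒ keep positive
Point 3:
  Latitude: 33 + 24/60 + 52.6/3600 = 33.4146111
  N → positive
  λ: 53′ + 3.9″ = 53.06500′; 139 + 53.06500/60 = 139.8844167
  W → negative
Point 4:
  φ: 2′ + 51.2″ = 2.85333′; 78 + 2.85333/60 = 78.0475556
  S → negative
  λ: 171 + 2/60 + 35/3600 = 171.0430556
  E → positive
Point 5:
  Lat: 79 + 43/60 + 55.99/3600 = 79.7322194
  S ⇒ negate
  λ: 162° + 0/60 + 56.8/3600 = 162 + 0.000000 + 0.015778 = 162.0157778
  E → positive
Point 6:
  Lat: 2′ + 18.9″ = 2.31500′; 51 + 2.31500/60 = 51.0385833
  S → negative
  Lon: 16′ + 16.8″ = 16.28000′; 179 + 16.28000/60 = 179.2713333
  E → positive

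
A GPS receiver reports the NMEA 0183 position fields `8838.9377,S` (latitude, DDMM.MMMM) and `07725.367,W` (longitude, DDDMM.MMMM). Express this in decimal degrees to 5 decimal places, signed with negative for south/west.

-88.64896, -77.42278

Latitude: split at 2 digits → 88° and 38.9377′; 88 + 38.9377/60 = 88.648962
S ⇒ negate
λ: degrees = first 3 digits = 77, minutes = 25.367; 77 + 25.367/60 = 77.422783
hemisphere W, so the sign is −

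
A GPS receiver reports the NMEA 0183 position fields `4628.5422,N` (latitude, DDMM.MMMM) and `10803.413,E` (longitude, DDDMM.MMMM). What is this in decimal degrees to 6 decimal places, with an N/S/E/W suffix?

46.475703° N, 108.056883° E

Latitude: split at 2 digits → 46° and 28.5422′; 46 + 28.5422/60 = 46.4757033
λ: split at 3 digits → 108° and 3.413′; 108 + 3.413/60 = 108.0568833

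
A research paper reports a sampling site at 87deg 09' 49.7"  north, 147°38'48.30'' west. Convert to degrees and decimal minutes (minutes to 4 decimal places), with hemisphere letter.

Lat: 9 + 49.7/60 = 9.828333′
λ: 38 + 48.3/60 = 38.805000′

87° 9.8283′ N, 147° 38.8050′ W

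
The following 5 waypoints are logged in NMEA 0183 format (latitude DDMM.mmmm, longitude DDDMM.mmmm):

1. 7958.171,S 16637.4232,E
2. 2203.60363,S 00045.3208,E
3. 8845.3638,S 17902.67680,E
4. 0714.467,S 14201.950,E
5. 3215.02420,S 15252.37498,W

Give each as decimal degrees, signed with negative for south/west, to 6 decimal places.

Point 1:
  φ: degrees = first 2 digits = 79, minutes = 58.171; 79 + 58.171/60 = 79.9695167
  S → negative
  Lon: split at 3 digits → 166° and 37.4232′; 166 + 37.4232/60 = 166.6237200
  E ⇒ keep positive
Point 2:
  φ: degrees = first 2 digits = 22, minutes = 3.60363; 22 + 3.60363/60 = 22.0600605
  S → negative
  Longitude: degrees = first 3 digits = 0, minutes = 45.3208; 0 + 45.3208/60 = 0.7553467
  E ⇒ keep positive
Point 3:
  Lat: degrees = first 2 digits = 88, minutes = 45.3638; 88 + 45.3638/60 = 88.7560633
  S → negative
  Longitude: split at 3 digits → 179° and 2.6768′; 179 + 2.6768/60 = 179.0446133
  E → positive
Point 4:
  φ: degrees = first 2 digits = 7, minutes = 14.467; 7 + 14.467/60 = 7.2411167
  hemisphere S, so the sign is −
  Longitude: degrees = first 3 digits = 142, minutes = 1.95; 142 + 1.95/60 = 142.0325000
  E ⇒ keep positive
Point 5:
  φ: degrees = first 2 digits = 32, minutes = 15.0242; 32 + 15.0242/60 = 32.2504033
  hemisphere S, so the sign is −
  Longitude: degrees = first 3 digits = 152, minutes = 52.37498; 152 + 52.37498/60 = 152.8729163
  W → negative

1. -79.969517, 166.623720
2. -22.060061, 0.755347
3. -88.756063, 179.044613
4. -7.241117, 142.032500
5. -32.250403, -152.872916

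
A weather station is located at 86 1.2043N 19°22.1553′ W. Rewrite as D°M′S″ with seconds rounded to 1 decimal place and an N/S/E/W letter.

86°01′12.3″ N, 19°22′9.3″ W

φ: fractional minutes 0.20430 × 60 = 12.258″
λ: fractional minutes 0.15530 × 60 = 9.318″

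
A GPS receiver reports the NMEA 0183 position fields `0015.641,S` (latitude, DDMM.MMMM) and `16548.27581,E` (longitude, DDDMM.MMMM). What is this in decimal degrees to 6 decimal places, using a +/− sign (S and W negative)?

-0.260683, 165.804597

Latitude: degrees = first 2 digits = 0, minutes = 15.641; 0 + 15.641/60 = 0.2606833
S → negative
λ: degrees = first 3 digits = 165, minutes = 48.27581; 165 + 48.27581/60 = 165.8045968
E ⇒ keep positive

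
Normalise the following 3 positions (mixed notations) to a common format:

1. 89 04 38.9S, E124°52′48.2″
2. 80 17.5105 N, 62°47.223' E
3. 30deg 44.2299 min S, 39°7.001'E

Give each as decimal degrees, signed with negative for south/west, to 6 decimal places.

Point 1:
  φ: 4′ + 38.9″ = 4.64833′; 89 + 4.64833/60 = 89.0774722
  hemisphere S, so the sign is −
  Lon: 124° + 52/60 + 48.2/3600 = 124 + 0.866667 + 0.013389 = 124.8800556
  E → positive
Point 2:
  Lat: 17.5105′ = 0.291842°; total 80.2918417
  N ⇒ keep positive
  Longitude: 47.223′ = 0.787050°; total 62.7870500
  E → positive
Point 3:
  Lat: 44.2299′ = 0.737165°; total 30.7371650
  hemisphere S, so the sign is −
  Lon: 39 + 7.001/60 = 39.1166833
  E ⇒ keep positive

1. -89.077472, 124.880056
2. 80.291842, 62.787050
3. -30.737165, 39.116683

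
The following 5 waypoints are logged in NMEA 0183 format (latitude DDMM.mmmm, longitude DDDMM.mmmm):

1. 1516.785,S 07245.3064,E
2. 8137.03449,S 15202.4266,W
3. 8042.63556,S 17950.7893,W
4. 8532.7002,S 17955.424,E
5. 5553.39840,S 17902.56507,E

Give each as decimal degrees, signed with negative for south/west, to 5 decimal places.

1. -15.27975, 72.75511
2. -81.61724, -152.04044
3. -80.71059, -179.84649
4. -85.54500, 179.92373
5. -55.88997, 179.04275

Point 1:
  φ: degrees = first 2 digits = 15, minutes = 16.785; 15 + 16.785/60 = 15.279750
  S → negative
  λ: split at 3 digits → 072° and 45.3064′; 72 + 45.3064/60 = 72.755107
  E → positive
Point 2:
  Lat: split at 2 digits → 81° and 37.03449′; 81 + 37.03449/60 = 81.617242
  S → negative
  λ: degrees = first 3 digits = 152, minutes = 2.4266; 152 + 2.4266/60 = 152.040443
  W ⇒ negate
Point 3:
  φ: degrees = first 2 digits = 80, minutes = 42.63556; 80 + 42.63556/60 = 80.710593
  S → negative
  Lon: split at 3 digits → 179° and 50.7893′; 179 + 50.7893/60 = 179.846488
  W → negative
Point 4:
  φ: split at 2 digits → 85° and 32.7002′; 85 + 32.7002/60 = 85.545003
  hemisphere S, so the sign is −
  λ: split at 3 digits → 179° and 55.424′; 179 + 55.424/60 = 179.923733
  E → positive
Point 5:
  Latitude: split at 2 digits → 55° and 53.3984′; 55 + 53.3984/60 = 55.889973
  S ⇒ negate
  Longitude: split at 3 digits → 179° and 2.56507′; 179 + 2.56507/60 = 179.042751
  E → positive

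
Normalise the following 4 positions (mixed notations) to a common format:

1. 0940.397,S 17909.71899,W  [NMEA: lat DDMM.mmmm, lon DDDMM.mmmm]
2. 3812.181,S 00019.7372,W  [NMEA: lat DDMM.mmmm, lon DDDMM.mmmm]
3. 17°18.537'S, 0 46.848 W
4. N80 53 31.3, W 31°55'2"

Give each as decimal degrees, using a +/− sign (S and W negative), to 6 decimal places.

Point 1:
  Latitude: split at 2 digits → 09° and 40.397′; 9 + 40.397/60 = 9.6732833
  hemisphere S, so the sign is −
  λ: split at 3 digits → 179° and 9.71899′; 179 + 9.71899/60 = 179.1619832
  hemisphere W, so the sign is −
Point 2:
  Lat: split at 2 digits → 38° and 12.181′; 38 + 12.181/60 = 38.2030167
  S → negative
  λ: split at 3 digits → 000° and 19.7372′; 0 + 19.7372/60 = 0.3289533
  hemisphere W, so the sign is −
Point 3:
  Lat: 18.537′ = 0.308950°; total 17.3089500
  S → negative
  Longitude: 0 + 46.848/60 = 0.7808000
  W ⇒ negate
Point 4:
  Lat: 80 + 53/60 + 31.3/3600 = 80.8920278
  N → positive
  Lon: 31 + 55/60 + 2/3600 = 31.9172222
  hemisphere W, so the sign is −

1. -9.673283, -179.161983
2. -38.203017, -0.328953
3. -17.308950, -0.780800
4. 80.892028, -31.917222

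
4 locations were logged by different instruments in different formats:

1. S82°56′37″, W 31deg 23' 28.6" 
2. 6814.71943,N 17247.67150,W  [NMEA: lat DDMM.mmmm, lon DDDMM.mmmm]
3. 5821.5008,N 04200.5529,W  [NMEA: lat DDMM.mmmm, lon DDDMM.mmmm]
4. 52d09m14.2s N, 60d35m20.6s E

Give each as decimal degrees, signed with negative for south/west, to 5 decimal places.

1. -82.94361, -31.39128
2. 68.24532, -172.79453
3. 58.35835, -42.00922
4. 52.15394, 60.58906

Point 1:
  Latitude: 56′ + 37″ = 56.61667′; 82 + 56.61667/60 = 82.943611
  hemisphere S, so the sign is −
  λ: 31 + 23/60 + 28.6/3600 = 31.391278
  hemisphere W, so the sign is −
Point 2:
  Latitude: degrees = first 2 digits = 68, minutes = 14.71943; 68 + 14.71943/60 = 68.245324
  N → positive
  Longitude: split at 3 digits → 172° and 47.6715′; 172 + 47.6715/60 = 172.794525
  W ⇒ negate
Point 3:
  φ: degrees = first 2 digits = 58, minutes = 21.5008; 58 + 21.5008/60 = 58.358347
  N ⇒ keep positive
  Longitude: split at 3 digits → 042° and 0.5529′; 42 + 0.5529/60 = 42.009215
  W → negative
Point 4:
  Latitude: 52° + 9/60 + 14.2/3600 = 52 + 0.150000 + 0.003944 = 52.153944
  N → positive
  Longitude: 60 + 35/60 + 20.6/3600 = 60.589056
  E ⇒ keep positive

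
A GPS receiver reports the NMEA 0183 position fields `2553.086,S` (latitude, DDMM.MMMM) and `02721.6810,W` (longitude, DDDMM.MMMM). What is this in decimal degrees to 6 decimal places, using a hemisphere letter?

25.884767° S, 27.361350° W

Lat: degrees = first 2 digits = 25, minutes = 53.086; 25 + 53.086/60 = 25.8847667
Lon: degrees = first 3 digits = 27, minutes = 21.681; 27 + 21.681/60 = 27.3613500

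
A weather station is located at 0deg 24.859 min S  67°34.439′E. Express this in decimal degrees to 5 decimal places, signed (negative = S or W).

φ: 24.859′ = 0.414317°; total 0.414317
hemisphere S, so the sign is −
Longitude: 67 + 34.439/60 = 67.573983
E ⇒ keep positive

-0.41432, 67.57398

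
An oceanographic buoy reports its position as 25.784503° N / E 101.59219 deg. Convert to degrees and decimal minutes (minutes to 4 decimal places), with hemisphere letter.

25° 47.0702′ N, 101° 35.5314′ E

Latitude: 25° + 0.784503 × 60 = 25° 47.070180′
Lon: 101° + 0.592190 × 60 = 101° 35.531400′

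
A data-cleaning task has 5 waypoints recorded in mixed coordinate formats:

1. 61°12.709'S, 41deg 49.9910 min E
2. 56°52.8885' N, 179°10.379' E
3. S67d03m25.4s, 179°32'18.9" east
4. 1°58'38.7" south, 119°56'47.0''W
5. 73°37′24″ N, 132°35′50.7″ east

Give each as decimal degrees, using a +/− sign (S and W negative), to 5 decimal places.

Point 1:
  Latitude: 12.709′ = 0.211817°; total 61.211817
  S → negative
  Longitude: 41 + 49.991/60 = 41.833183
  E ⇒ keep positive
Point 2:
  Latitude: 56 + 52.8885/60 = 56.881475
  N → positive
  Lon: 10.379′ = 0.172983°; total 179.172983
  E → positive
Point 3:
  φ: 3′ + 25.4″ = 3.42333′; 67 + 3.42333/60 = 67.057056
  hemisphere S, so the sign is −
  Lon: 32′ + 18.9″ = 32.31500′; 179 + 32.31500/60 = 179.538583
  E ⇒ keep positive
Point 4:
  φ: 1° + 58/60 + 38.7/3600 = 1 + 0.966667 + 0.010750 = 1.977417
  S ⇒ negate
  λ: 119 + 56/60 + 47/3600 = 119.946389
  W → negative
Point 5:
  Lat: 73 + 37/60 + 24/3600 = 73.623333
  N → positive
  Longitude: 132° + 35/60 + 50.7/3600 = 132 + 0.583333 + 0.014083 = 132.597417
  E ⇒ keep positive

1. -61.21182, 41.83318
2. 56.88148, 179.17298
3. -67.05706, 179.53858
4. -1.97742, -119.94639
5. 73.62333, 132.59742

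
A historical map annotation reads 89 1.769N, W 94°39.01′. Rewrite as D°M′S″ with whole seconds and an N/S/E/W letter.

89°01′46″ N, 94°39′1″ W

φ: fractional minutes 0.76900 × 60 = 46.14″
λ: fractional minutes 0.01000 × 60 = 0.60″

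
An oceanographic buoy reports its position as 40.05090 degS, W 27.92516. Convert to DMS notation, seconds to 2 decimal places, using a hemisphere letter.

40°03′3.24″ S, 27°55′30.58″ W

φ: 0.050900 × 60 = 3.05400′ → 3′, remainder × 60 = 3.2400″
Longitude: whole degrees 27; 55.50960′ → 55′ and 30.5760″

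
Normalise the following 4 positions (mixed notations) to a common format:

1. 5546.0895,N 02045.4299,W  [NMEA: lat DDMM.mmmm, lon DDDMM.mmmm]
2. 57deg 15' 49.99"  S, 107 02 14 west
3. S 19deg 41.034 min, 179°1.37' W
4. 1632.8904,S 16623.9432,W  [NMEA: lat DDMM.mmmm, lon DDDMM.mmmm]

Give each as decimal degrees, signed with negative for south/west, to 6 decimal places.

1. 55.768158, -20.757165
2. -57.263886, -107.037222
3. -19.683900, -179.022833
4. -16.548173, -166.399053

Point 1:
  Latitude: split at 2 digits → 55° and 46.0895′; 55 + 46.0895/60 = 55.7681583
  N ⇒ keep positive
  Longitude: split at 3 digits → 020° and 45.4299′; 20 + 45.4299/60 = 20.7571650
  W ⇒ negate
Point 2:
  Lat: 57° + 15/60 + 49.99/3600 = 57 + 0.250000 + 0.013886 = 57.2638861
  S → negative
  Longitude: 2′ + 14″ = 2.23333′; 107 + 2.23333/60 = 107.0372222
  W → negative
Point 3:
  Latitude: 41.034′ = 0.683900°; total 19.6839000
  S ⇒ negate
  Longitude: 1.37′ = 0.022833°; total 179.0228333
  hemisphere W, so the sign is −
Point 4:
  Lat: split at 2 digits → 16° and 32.8904′; 16 + 32.8904/60 = 16.5481733
  S ⇒ negate
  Longitude: split at 3 digits → 166° and 23.9432′; 166 + 23.9432/60 = 166.3990533
  W → negative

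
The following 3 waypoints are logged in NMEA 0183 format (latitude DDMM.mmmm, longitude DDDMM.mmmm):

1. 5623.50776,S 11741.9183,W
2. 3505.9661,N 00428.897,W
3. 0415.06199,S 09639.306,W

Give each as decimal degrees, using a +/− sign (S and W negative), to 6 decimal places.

Point 1:
  Latitude: degrees = first 2 digits = 56, minutes = 23.50776; 56 + 23.50776/60 = 56.3917960
  S ⇒ negate
  Longitude: degrees = first 3 digits = 117, minutes = 41.9183; 117 + 41.9183/60 = 117.6986383
  W ⇒ negate
Point 2:
  φ: split at 2 digits → 35° and 5.9661′; 35 + 5.9661/60 = 35.0994350
  N ⇒ keep positive
  Lon: split at 3 digits → 004° and 28.897′; 4 + 28.897/60 = 4.4816167
  W ⇒ negate
Point 3:
  Latitude: split at 2 digits → 04° and 15.06199′; 4 + 15.06199/60 = 4.2510332
  S → negative
  λ: split at 3 digits → 096° and 39.306′; 96 + 39.306/60 = 96.6551000
  W ⇒ negate

1. -56.391796, -117.698638
2. 35.099435, -4.481617
3. -4.251033, -96.655100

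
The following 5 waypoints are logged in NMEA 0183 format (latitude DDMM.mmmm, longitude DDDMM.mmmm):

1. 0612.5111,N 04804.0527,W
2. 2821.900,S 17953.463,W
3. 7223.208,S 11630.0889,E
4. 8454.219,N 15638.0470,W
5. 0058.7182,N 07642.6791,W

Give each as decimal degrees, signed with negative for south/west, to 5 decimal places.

Point 1:
  Lat: degrees = first 2 digits = 6, minutes = 12.5111; 6 + 12.5111/60 = 6.208518
  N ⇒ keep positive
  Lon: split at 3 digits → 048° and 4.0527′; 48 + 4.0527/60 = 48.067545
  hemisphere W, so the sign is −
Point 2:
  Lat: split at 2 digits → 28° and 21.9′; 28 + 21.9/60 = 28.365000
  S → negative
  λ: split at 3 digits → 179° and 53.463′; 179 + 53.463/60 = 179.891050
  hemisphere W, so the sign is −
Point 3:
  φ: degrees = first 2 digits = 72, minutes = 23.208; 72 + 23.208/60 = 72.386800
  S ⇒ negate
  Lon: degrees = first 3 digits = 116, minutes = 30.0889; 116 + 30.0889/60 = 116.501482
  E ⇒ keep positive
Point 4:
  φ: split at 2 digits → 84° and 54.219′; 84 + 54.219/60 = 84.903650
  N → positive
  Longitude: degrees = first 3 digits = 156, minutes = 38.047; 156 + 38.047/60 = 156.634117
  hemisphere W, so the sign is −
Point 5:
  Lat: split at 2 digits → 00° and 58.7182′; 0 + 58.7182/60 = 0.978637
  N → positive
  Lon: split at 3 digits → 076° and 42.6791′; 76 + 42.6791/60 = 76.711318
  W ⇒ negate

1. 6.20852, -48.06755
2. -28.36500, -179.89105
3. -72.38680, 116.50148
4. 84.90365, -156.63412
5. 0.97864, -76.71132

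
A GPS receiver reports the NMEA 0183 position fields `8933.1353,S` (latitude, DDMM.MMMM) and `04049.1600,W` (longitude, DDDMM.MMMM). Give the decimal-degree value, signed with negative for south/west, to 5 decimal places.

Latitude: degrees = first 2 digits = 89, minutes = 33.1353; 89 + 33.1353/60 = 89.552255
S ⇒ negate
λ: degrees = first 3 digits = 40, minutes = 49.16; 40 + 49.16/60 = 40.819333
hemisphere W, so the sign is −

-89.55226, -40.81933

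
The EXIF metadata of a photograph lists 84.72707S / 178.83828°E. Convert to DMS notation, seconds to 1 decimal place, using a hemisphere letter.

84°43′37.5″ S, 178°50′17.8″ E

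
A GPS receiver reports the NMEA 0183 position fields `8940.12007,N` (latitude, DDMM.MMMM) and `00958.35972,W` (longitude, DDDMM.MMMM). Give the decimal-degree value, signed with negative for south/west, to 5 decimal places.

Lat: degrees = first 2 digits = 89, minutes = 40.12007; 89 + 40.12007/60 = 89.668668
N ⇒ keep positive
λ: split at 3 digits → 009° and 58.35972′; 9 + 58.35972/60 = 9.972662
W ⇒ negate

89.66867, -9.97266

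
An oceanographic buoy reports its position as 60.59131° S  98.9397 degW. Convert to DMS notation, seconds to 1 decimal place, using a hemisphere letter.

Latitude: 0.591310° → 35.47860′; 0.47860 × 60 = 28.716″
Longitude: 0.939700° → 56.38200′; 0.38200 × 60 = 22.920″

60°35′28.7″ S, 98°56′22.9″ W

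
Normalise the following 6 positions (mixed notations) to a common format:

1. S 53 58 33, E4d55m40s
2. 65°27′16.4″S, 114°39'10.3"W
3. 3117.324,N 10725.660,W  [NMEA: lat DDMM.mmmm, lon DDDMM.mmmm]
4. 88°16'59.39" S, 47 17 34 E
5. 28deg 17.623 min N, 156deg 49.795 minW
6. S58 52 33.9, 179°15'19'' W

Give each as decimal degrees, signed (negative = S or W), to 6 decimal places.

1. -53.975833, 4.927778
2. -65.454556, -114.652861
3. 31.288733, -107.427667
4. -88.283164, 47.292778
5. 28.293717, -156.829917
6. -58.876083, -179.255278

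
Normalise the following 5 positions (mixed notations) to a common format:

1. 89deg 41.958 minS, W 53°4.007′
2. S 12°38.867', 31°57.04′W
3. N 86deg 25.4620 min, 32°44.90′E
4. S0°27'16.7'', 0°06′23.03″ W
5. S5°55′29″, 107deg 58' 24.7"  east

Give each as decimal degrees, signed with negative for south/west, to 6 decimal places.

1. -89.699300, -53.066783
2. -12.647783, -31.950667
3. 86.424367, 32.748333
4. -0.454639, -0.106397
5. -5.924722, 107.973528

Point 1:
  Latitude: 41.958′ = 0.699300°; total 89.6993000
  hemisphere S, so the sign is −
  λ: 4.007′ = 0.066783°; total 53.0667833
  W ⇒ negate
Point 2:
  φ: 12 + 38.867/60 = 12.6477833
  hemisphere S, so the sign is −
  Lon: 31 + 57.04/60 = 31.9506667
  W → negative
Point 3:
  Lat: 86 + 25.462/60 = 86.4243667
  N ⇒ keep positive
  Longitude: 32 + 44.9/60 = 32.7483333
  E ⇒ keep positive
Point 4:
  Lat: 27′ + 16.7″ = 27.27833′; 0 + 27.27833/60 = 0.4546389
  S → negative
  Longitude: 6′ + 23.03″ = 6.38383′; 0 + 6.38383/60 = 0.1063972
  W → negative
Point 5:
  Latitude: 55′ + 29″ = 55.48333′; 5 + 55.48333/60 = 5.9247222
  hemisphere S, so the sign is −
  Lon: 107° + 58/60 + 24.7/3600 = 107 + 0.966667 + 0.006861 = 107.9735278
  E → positive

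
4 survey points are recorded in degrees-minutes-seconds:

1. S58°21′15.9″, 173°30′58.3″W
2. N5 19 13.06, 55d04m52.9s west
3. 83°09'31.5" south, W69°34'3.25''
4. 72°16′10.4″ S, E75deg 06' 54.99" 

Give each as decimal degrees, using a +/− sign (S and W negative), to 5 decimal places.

Point 1:
  φ: 58 + 21/60 + 15.9/3600 = 58.354417
  S ⇒ negate
  Lon: 173 + 30/60 + 58.3/3600 = 173.516194
  W ⇒ negate
Point 2:
  φ: 5 + 19/60 + 13.06/3600 = 5.320294
  N ⇒ keep positive
  Lon: 55° + 4/60 + 52.9/3600 = 55 + 0.066667 + 0.014694 = 55.081361
  W → negative
Point 3:
  φ: 9′ + 31.5″ = 9.52500′; 83 + 9.52500/60 = 83.158750
  S ⇒ negate
  Lon: 69 + 34/60 + 3.25/3600 = 69.567569
  W → negative
Point 4:
  φ: 72° + 16/60 + 10.4/3600 = 72 + 0.266667 + 0.002889 = 72.269556
  S → negative
  Longitude: 6′ + 54.99″ = 6.91650′; 75 + 6.91650/60 = 75.115275
  E → positive

1. -58.35442, -173.51619
2. 5.32029, -55.08136
3. -83.15875, -69.56757
4. -72.26956, 75.11528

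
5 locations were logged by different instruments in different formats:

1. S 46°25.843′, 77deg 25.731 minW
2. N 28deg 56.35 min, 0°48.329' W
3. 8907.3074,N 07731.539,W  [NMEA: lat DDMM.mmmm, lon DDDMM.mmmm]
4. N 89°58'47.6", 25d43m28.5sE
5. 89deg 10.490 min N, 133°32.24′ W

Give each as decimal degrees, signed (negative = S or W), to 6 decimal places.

1. -46.430717, -77.428850
2. 28.939167, -0.805483
3. 89.121790, -77.525650
4. 89.979889, 25.724583
5. 89.174833, -133.537333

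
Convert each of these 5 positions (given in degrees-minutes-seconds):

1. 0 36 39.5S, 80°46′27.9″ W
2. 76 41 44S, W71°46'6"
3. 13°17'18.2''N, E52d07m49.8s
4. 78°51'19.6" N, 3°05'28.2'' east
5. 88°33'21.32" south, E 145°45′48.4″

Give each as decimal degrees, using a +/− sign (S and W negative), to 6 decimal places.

Point 1:
  Lat: 0° + 36/60 + 39.5/3600 = 0 + 0.600000 + 0.010972 = 0.6109722
  S ⇒ negate
  Longitude: 80 + 46/60 + 27.9/3600 = 80.7744167
  W ⇒ negate
Point 2:
  Lat: 41′ + 44″ = 41.73333′; 76 + 41.73333/60 = 76.6955556
  S → negative
  Lon: 71 + 46/60 + 6/3600 = 71.7683333
  hemisphere W, so the sign is −
Point 3:
  Lat: 13° + 17/60 + 18.2/3600 = 13 + 0.283333 + 0.005056 = 13.2883889
  N ⇒ keep positive
  Lon: 7′ + 49.8″ = 7.83000′; 52 + 7.83000/60 = 52.1305000
  E → positive
Point 4:
  φ: 78° + 51/60 + 19.6/3600 = 78 + 0.850000 + 0.005444 = 78.8554444
  N ⇒ keep positive
  Lon: 3° + 5/60 + 28.2/3600 = 3 + 0.083333 + 0.007833 = 3.0911667
  E ⇒ keep positive
Point 5:
  Lat: 88° + 33/60 + 21.32/3600 = 88 + 0.550000 + 0.005922 = 88.5559222
  S ⇒ negate
  λ: 45′ + 48.4″ = 45.80667′; 145 + 45.80667/60 = 145.7634444
  E ⇒ keep positive

1. -0.610972, -80.774417
2. -76.695556, -71.768333
3. 13.288389, 52.130500
4. 78.855444, 3.091167
5. -88.555922, 145.763444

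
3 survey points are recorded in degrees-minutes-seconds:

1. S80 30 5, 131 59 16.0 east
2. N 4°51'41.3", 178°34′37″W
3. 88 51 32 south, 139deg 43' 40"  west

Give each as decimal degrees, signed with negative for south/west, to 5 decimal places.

Point 1:
  φ: 30′ + 5″ = 30.08333′; 80 + 30.08333/60 = 80.501389
  hemisphere S, so the sign is −
  λ: 131° + 59/60 + 16/3600 = 131 + 0.983333 + 0.004444 = 131.987778
  E ⇒ keep positive
Point 2:
  φ: 4 + 51/60 + 41.3/3600 = 4.861472
  N ⇒ keep positive
  λ: 34′ + 37″ = 34.61667′; 178 + 34.61667/60 = 178.576944
  W → negative
Point 3:
  Latitude: 88° + 51/60 + 32/3600 = 88 + 0.850000 + 0.008889 = 88.858889
  S → negative
  λ: 43′ + 40″ = 43.66667′; 139 + 43.66667/60 = 139.727778
  W → negative

1. -80.50139, 131.98778
2. 4.86147, -178.57694
3. -88.85889, -139.72778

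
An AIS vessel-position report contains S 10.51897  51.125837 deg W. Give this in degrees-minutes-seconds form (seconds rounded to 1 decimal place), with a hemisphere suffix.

10°31′8.3″ S, 51°07′33.0″ W

Lat: 0.518970° → 31.13820′; 0.13820 × 60 = 8.292″
λ: whole degrees 51; 7.55022′ → 7′ and 33.013″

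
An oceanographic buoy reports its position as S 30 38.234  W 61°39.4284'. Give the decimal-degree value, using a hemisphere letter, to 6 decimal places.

φ: 30 + 38.234/60 = 30.6372333
Lon: 61 + 39.4284/60 = 61.6571400

30.637233° S, 61.657140° W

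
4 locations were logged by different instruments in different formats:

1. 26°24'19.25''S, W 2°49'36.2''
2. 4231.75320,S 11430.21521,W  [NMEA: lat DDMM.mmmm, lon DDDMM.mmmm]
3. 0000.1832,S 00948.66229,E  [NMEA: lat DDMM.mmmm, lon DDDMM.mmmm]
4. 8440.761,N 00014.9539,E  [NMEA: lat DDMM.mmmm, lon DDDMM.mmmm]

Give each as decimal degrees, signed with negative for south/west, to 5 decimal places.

Point 1:
  Lat: 26 + 24/60 + 19.25/3600 = 26.405347
  hemisphere S, so the sign is −
  Lon: 49′ + 36.2″ = 49.60333′; 2 + 49.60333/60 = 2.826722
  W ⇒ negate
Point 2:
  φ: split at 2 digits → 42° and 31.7532′; 42 + 31.7532/60 = 42.529220
  S → negative
  λ: degrees = first 3 digits = 114, minutes = 30.21521; 114 + 30.21521/60 = 114.503587
  W ⇒ negate
Point 3:
  φ: degrees = first 2 digits = 0, minutes = 0.1832; 0 + 0.1832/60 = 0.003053
  S → negative
  Longitude: degrees = first 3 digits = 9, minutes = 48.66229; 9 + 48.66229/60 = 9.811038
  E → positive
Point 4:
  Lat: split at 2 digits → 84° and 40.761′; 84 + 40.761/60 = 84.679350
  N ⇒ keep positive
  Longitude: degrees = first 3 digits = 0, minutes = 14.9539; 0 + 14.9539/60 = 0.249232
  E → positive

1. -26.40535, -2.82672
2. -42.52922, -114.50359
3. -0.00305, 9.81104
4. 84.67935, 0.24923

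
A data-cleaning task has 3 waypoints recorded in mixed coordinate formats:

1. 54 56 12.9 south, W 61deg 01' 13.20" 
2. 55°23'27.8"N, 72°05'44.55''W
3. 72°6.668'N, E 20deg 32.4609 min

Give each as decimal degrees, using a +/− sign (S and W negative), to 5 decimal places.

1. -54.93692, -61.02033
2. 55.39106, -72.09571
3. 72.11113, 20.54102

Point 1:
  Lat: 56′ + 12.9″ = 56.21500′; 54 + 56.21500/60 = 54.936917
  hemisphere S, so the sign is −
  Lon: 61° + 1/60 + 13.2/3600 = 61 + 0.016667 + 0.003667 = 61.020333
  W ⇒ negate
Point 2:
  Lat: 23′ + 27.8″ = 23.46333′; 55 + 23.46333/60 = 55.391056
  N → positive
  Longitude: 72° + 5/60 + 44.55/3600 = 72 + 0.083333 + 0.012375 = 72.095708
  W → negative
Point 3:
  φ: 6.668′ = 0.111133°; total 72.111133
  N → positive
  λ: 32.4609′ = 0.541015°; total 20.541015
  E → positive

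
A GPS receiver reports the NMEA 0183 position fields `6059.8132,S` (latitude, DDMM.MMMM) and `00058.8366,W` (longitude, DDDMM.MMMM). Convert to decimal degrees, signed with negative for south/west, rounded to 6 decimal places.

φ: degrees = first 2 digits = 60, minutes = 59.8132; 60 + 59.8132/60 = 60.9968867
hemisphere S, so the sign is −
Lon: split at 3 digits → 000° and 58.8366′; 0 + 58.8366/60 = 0.9806100
W ⇒ negate

-60.996887, -0.980610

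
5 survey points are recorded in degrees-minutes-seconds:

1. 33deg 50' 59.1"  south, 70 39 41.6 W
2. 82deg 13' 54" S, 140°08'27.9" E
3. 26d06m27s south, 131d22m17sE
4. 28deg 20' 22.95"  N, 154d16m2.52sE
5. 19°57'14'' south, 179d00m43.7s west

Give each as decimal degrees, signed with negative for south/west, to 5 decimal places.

Point 1:
  Lat: 33° + 50/60 + 59.1/3600 = 33 + 0.833333 + 0.016417 = 33.849750
  hemisphere S, so the sign is −
  Lon: 70° + 39/60 + 41.6/3600 = 70 + 0.650000 + 0.011556 = 70.661556
  W ⇒ negate
Point 2:
  Lat: 13′ + 54″ = 13.90000′; 82 + 13.90000/60 = 82.231667
  hemisphere S, so the sign is −
  Longitude: 140 + 8/60 + 27.9/3600 = 140.141083
  E ⇒ keep positive
Point 3:
  φ: 26 + 6/60 + 27/3600 = 26.107500
  S → negative
  λ: 131 + 22/60 + 17/3600 = 131.371389
  E → positive
Point 4:
  φ: 28° + 20/60 + 22.95/3600 = 28 + 0.333333 + 0.006375 = 28.339708
  N ⇒ keep positive
  Lon: 16′ + 2.52″ = 16.04200′; 154 + 16.04200/60 = 154.267367
  E ⇒ keep positive
Point 5:
  φ: 19 + 57/60 + 14/3600 = 19.953889
  S ⇒ negate
  Longitude: 179 + 0/60 + 43.7/3600 = 179.012139
  W ⇒ negate

1. -33.84975, -70.66156
2. -82.23167, 140.14108
3. -26.10750, 131.37139
4. 28.33971, 154.26737
5. -19.95389, -179.01214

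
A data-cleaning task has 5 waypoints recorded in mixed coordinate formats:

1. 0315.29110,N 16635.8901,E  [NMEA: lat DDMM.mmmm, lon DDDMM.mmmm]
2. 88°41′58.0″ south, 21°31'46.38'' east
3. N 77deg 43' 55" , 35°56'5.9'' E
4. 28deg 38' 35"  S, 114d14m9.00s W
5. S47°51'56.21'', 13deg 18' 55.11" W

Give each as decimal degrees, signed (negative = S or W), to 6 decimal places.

Point 1:
  Latitude: degrees = first 2 digits = 3, minutes = 15.2911; 3 + 15.2911/60 = 3.2548517
  N → positive
  Lon: split at 3 digits → 166° and 35.8901′; 166 + 35.8901/60 = 166.5981683
  E → positive
Point 2:
  Lat: 41′ + 58″ = 41.96667′; 88 + 41.96667/60 = 88.6994444
  S → negative
  Lon: 31′ + 46.38″ = 31.77300′; 21 + 31.77300/60 = 21.5295500
  E → positive
Point 3:
  Latitude: 43′ + 55″ = 43.91667′; 77 + 43.91667/60 = 77.7319444
  N → positive
  Lon: 35 + 56/60 + 5.9/3600 = 35.9349722
  E → positive
Point 4:
  φ: 28 + 38/60 + 35/3600 = 28.6430556
  S → negative
  Longitude: 114° + 14/60 + 9/3600 = 114 + 0.233333 + 0.002500 = 114.2358333
  W → negative
Point 5:
  Latitude: 51′ + 56.21″ = 51.93683′; 47 + 51.93683/60 = 47.8656139
  S → negative
  λ: 13° + 18/60 + 55.11/3600 = 13 + 0.300000 + 0.015308 = 13.3153083
  W ⇒ negate

1. 3.254852, 166.598168
2. -88.699444, 21.529550
3. 77.731944, 35.934972
4. -28.643056, -114.235833
5. -47.865614, -13.315308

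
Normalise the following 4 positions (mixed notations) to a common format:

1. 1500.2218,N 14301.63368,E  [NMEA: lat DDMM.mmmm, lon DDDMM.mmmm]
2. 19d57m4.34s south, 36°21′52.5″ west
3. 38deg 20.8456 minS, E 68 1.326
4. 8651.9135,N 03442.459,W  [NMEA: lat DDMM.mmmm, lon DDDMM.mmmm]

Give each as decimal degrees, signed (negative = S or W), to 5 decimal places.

Point 1:
  Latitude: degrees = first 2 digits = 15, minutes = 0.2218; 15 + 0.2218/60 = 15.003697
  N → positive
  Longitude: degrees = first 3 digits = 143, minutes = 1.63368; 143 + 1.63368/60 = 143.027228
  E ⇒ keep positive
Point 2:
  Latitude: 19 + 57/60 + 4.34/3600 = 19.951206
  S → negative
  Longitude: 21′ + 52.5″ = 21.87500′; 36 + 21.87500/60 = 36.364583
  W ⇒ negate
Point 3:
  φ: 38 + 20.8456/60 = 38.347427
  hemisphere S, so the sign is −
  Longitude: 68 + 1.326/60 = 68.022100
  E ⇒ keep positive
Point 4:
  Lat: split at 2 digits → 86° and 51.9135′; 86 + 51.9135/60 = 86.865225
  N → positive
  λ: degrees = first 3 digits = 34, minutes = 42.459; 34 + 42.459/60 = 34.707650
  W ⇒ negate

1. 15.00370, 143.02723
2. -19.95121, -36.36458
3. -38.34743, 68.02210
4. 86.86523, -34.70765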